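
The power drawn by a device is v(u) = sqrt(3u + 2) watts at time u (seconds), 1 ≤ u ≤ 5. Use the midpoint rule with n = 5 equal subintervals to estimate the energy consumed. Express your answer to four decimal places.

13.0998

Δu = (5 − 1)/5 = 0.8.
Midpoints: 1.4, 2.2, 3, 3.8, 4.6.
v(1.4) ≈ 2.4900, v(2.2) ≈ 2.9326, v(3) ≈ 3.3166, v(3.8) ≈ 3.6606, v(4.6) ≈ 3.9749.
Sum = Δu · [v(1.4) + v(2.2) + v(3) + v(3.8) + v(4.6)].
Sum ≈ 13.0998.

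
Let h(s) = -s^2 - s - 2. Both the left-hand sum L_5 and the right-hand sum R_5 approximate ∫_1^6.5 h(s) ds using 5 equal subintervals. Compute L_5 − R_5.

51.425

L_5 = -98.23.
R_5 = -149.655.
L_5 − R_5 = 51.425.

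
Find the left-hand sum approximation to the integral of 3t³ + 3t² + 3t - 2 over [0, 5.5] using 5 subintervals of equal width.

Δt = (5.5 − 0)/5 = 1.1.
Left endpoints: 0, 1.1, 2.2, 3.3, 4.4.
f(0) = -2, f(1.1) = 8.923, f(2.2) = 51.064, f(3.3) = 148.381, f(4.4) = 324.832.
Sum = Δt · [f(0) + f(1.1) + f(2.2) + f(3.3) + f(4.4)].
Sum = 584.32.

584.32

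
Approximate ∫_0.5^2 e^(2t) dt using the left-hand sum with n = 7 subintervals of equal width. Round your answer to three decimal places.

Δt = (2 − 0.5)/7 = 3/14.
Left endpoints: 0.5, 5/7, 13/14, 8/7, 19/14, 11/7, 25/14.
f(0.5) ≈ 2.718, f(5/7) ≈ 4.173, f(13/14) ≈ 6.405, f(8/7) ≈ 9.833, f(19/14) ≈ 15.094, f(11/7) ≈ 23.170, f(25/14) ≈ 35.567.
Sum = Δt · [f(0.5) + f(5/7) + f(13/14) + ...].
Sum ≈ 20.777.

20.777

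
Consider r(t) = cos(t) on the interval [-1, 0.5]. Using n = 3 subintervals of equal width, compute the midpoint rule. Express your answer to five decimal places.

Δt = (0.5 − (-1))/3 = 0.5.
Midpoints: -0.75, -0.25, 0.25.
r(-0.75) ≈ 0.73169, r(-0.25) ≈ 0.96891, r(0.25) ≈ 0.96891.
Sum = Δt · [r(-0.75) + r(-0.25) + r(0.25)].
Sum ≈ 1.33476.

1.33476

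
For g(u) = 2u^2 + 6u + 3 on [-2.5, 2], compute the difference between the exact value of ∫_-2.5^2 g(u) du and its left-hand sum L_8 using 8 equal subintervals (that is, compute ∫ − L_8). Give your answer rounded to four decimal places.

Exact integral: ∫_-2.5^2 g(u) du = 22.5.
L_8 ≈ 16.646484.
Error ≈ 22.5 − 16.646484 ≈ 5.8535.

5.8535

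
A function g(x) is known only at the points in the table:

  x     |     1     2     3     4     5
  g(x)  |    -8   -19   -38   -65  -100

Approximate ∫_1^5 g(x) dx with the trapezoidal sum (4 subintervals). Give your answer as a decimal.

Δx = 1.
T_4 = (1/2)·[(-8) + 2·(-19) + 2·(-38) + 2·(-65) + (-100)] = -176.

-176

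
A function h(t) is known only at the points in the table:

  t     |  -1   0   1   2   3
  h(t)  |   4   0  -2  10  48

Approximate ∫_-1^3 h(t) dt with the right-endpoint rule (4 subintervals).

Δt = 1.
Sum = 1·[0 + (-2) + 10 + 48] = 56.

56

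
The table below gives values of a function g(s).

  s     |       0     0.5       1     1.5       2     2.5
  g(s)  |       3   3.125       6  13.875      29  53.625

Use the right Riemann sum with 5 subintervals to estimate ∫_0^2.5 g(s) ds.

Δs = 0.5.
Sum = 0.5·[3.125 + 6 + 13.875 + 29 + 53.625] = 52.8125.

52.8125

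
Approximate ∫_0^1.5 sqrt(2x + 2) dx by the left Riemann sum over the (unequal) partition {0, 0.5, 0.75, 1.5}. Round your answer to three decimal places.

2.543

Subinterval widths: 0.5, 0.25, 0.75.
Left endpoints: 0, 0.5, 0.75.
f(0) ≈ 1.414, f(0.5) ≈ 1.732, f(0.75) ≈ 1.871.
Sum = Σ Δx_i · f(x_i).
Sum ≈ 2.543.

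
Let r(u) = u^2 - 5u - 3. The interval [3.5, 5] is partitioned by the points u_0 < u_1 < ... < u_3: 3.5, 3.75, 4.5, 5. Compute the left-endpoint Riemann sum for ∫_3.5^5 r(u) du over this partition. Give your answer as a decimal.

-10.453125

Subinterval widths: 0.25, 0.75, 0.5.
Left endpoints: 3.5, 3.75, 4.5.
r(3.5) = -8.25, r(3.75) = -7.6875, r(4.5) = -5.25.
Sum = Σ Δu_i · r(u_i).
Sum = -10.453125.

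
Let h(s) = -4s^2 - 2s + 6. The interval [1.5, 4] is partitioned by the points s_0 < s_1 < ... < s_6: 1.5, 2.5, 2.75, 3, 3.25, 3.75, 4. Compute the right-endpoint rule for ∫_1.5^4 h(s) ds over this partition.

-96.5

Subinterval widths: 1, 0.25, 0.25, 0.25, 0.5, 0.25.
Right endpoints: 2.5, 2.75, 3, 3.25, 3.75, 4.
h(2.5) = -24, h(2.75) = -29.75, h(3) = -36, h(3.25) = -42.75, h(3.75) = -57.75, h(4) = -66.
Sum = Σ Δs_i · h(s_i).
Sum = -96.5.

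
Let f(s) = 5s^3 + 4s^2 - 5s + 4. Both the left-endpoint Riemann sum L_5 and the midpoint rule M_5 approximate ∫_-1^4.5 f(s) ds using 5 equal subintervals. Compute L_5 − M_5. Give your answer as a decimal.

-230.2403125

L_5 = 361.02.
M_5 = 591.2603125.
L_5 − M_5 = -230.2403125.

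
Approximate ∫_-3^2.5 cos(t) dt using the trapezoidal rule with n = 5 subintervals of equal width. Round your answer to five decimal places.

Δt = (2.5 − (-3))/5 = 1.1.
f(-3) ≈ -0.98999, f(-1.9) ≈ -0.32329, f(-0.8) ≈ 0.69671, f(0.3) ≈ 0.95534, f(1.4) ≈ 0.16997, f(2.5) ≈ -0.80114.
T_5 = (Δt/2)·[f(t_0) + 2f(t_1) + ... + 2f(t_{4}) + f(t_5)].
Sum ≈ 0.66347.

0.66347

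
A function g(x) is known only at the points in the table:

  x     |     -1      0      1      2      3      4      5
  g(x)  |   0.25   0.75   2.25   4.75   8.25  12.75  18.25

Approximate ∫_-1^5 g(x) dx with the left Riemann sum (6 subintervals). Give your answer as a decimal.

29

Δx = 1.
Sum = 1·[0.25 + 0.75 + 2.25 + 4.75 + 8.25 + 12.75] = 29.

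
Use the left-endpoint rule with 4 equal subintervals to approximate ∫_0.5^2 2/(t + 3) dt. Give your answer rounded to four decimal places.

0.7465

Δt = (2 − 0.5)/4 = 0.375.
Left endpoints: 0.5, 0.875, 1.25, 1.625.
f(0.5) = 4/7, f(0.875) = 16/31, f(1.25) = 8/17, f(1.625) = 16/37.
Sum = Δt · [f(0.5) + f(0.875) + f(1.25) + f(1.625)].
Sum ≈ 0.7465.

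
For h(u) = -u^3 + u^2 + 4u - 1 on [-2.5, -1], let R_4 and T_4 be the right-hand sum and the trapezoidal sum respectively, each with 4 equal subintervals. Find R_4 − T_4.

R_4 ≈ 0.0087891.
T_4 ≈ 2.6103516.
R_4 − T_4 = -2.6015625.

-2.6015625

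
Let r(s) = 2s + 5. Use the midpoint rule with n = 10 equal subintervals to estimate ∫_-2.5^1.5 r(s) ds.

16

Δs = (1.5 − (-2.5))/10 = 0.4.
Midpoints: -2.3, -1.9, -1.5, -1.1, -0.7, -0.3, 0.1, 0.5, 0.9, 1.3.
r(-2.3) = 0.4, r(-1.9) = 1.2, r(-1.5) = 2, r(-1.1) = 2.8, r(-0.7) = 3.6, r(-0.3) = 4.4, r(0.1) = 5.2, r(0.5) = 6, r(0.9) = 6.8, r(1.3) = 7.6.
Sum = Δs · [r(-2.3) + r(-1.9) + r(-1.5) + ...].
Sum = 16.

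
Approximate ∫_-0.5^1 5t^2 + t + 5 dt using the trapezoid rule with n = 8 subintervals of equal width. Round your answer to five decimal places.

Δt = (1 − (-0.5))/8 = 0.1875.
f(-0.5) = 5.75, f(-0.3125) = 5.17578125, f(-0.125) = 4.953125, f(0.0625) = 5.08203125, f(0.25) = 5.5625, f(0.4375) = 6.39453125, f(0.625) = 7.578125, f(0.8125) = 9.11328125, f(1) = 11.
T_8 = (Δt/2)·[f(t_0) + 2f(t_1) + ... + 2f(t_{7}) + f(t_8)].
Sum ≈ 9.79395.

9.79395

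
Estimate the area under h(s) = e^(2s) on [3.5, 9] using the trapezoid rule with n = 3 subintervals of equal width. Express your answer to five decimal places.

63344974.11719

Δs = (9 − 3.5)/3 = 11/6.
h(3.5) ≈ 1096.63316, h(16/3) ≈ 42901.69723, h(43/6) ≈ 1678369.48144, h(9) ≈ 65659969.13733.
T_3 = (Δs/2)·[h(s_0) + 2h(s_1) + 2h(s_2) + h(s_3)].
Sum ≈ 63344974.11719.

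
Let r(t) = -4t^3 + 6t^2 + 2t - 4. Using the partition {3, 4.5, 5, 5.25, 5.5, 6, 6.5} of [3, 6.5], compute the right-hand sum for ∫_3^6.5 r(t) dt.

Subinterval widths: 1.5, 0.5, 0.25, 0.25, 0.5, 0.5.
Right endpoints: 4.5, 5, 5.25, 5.5, 6, 6.5.
r(4.5) = -238, r(5) = -344, r(5.25) = -406.9375, r(5.5) = -477, r(6) = -640, r(6.5) = -836.
Sum = Σ Δt_i · r(t_i).
Sum = -1487.984375.

-1487.984375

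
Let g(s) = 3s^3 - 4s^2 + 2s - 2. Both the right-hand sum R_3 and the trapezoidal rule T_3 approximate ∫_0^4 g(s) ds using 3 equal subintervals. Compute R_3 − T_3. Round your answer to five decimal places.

90.66667

R_3 ≈ 221.9259259.
T_3 ≈ 131.2592593.
R_3 − T_3 ≈ 90.66667.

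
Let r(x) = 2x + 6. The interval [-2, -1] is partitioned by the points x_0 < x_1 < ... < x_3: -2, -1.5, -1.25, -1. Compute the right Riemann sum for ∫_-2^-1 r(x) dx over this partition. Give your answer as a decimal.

3.375

Subinterval widths: 0.5, 0.25, 0.25.
Right endpoints: -1.5, -1.25, -1.
r(-1.5) = 3, r(-1.25) = 3.5, r(-1) = 4.
Sum = Σ Δx_i · r(x_i).
Sum = 3.375.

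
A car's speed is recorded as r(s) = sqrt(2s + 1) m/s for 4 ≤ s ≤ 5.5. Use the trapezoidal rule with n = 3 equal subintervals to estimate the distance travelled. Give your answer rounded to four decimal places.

Δs = (5.5 − 4)/3 = 0.5.
r(4) ≈ 3.0000, r(4.5) ≈ 3.1623, r(5) ≈ 3.3166, r(5.5) ≈ 3.4641.
T_3 = (Δs/2)·[r(s_0) + 2r(s_1) + 2r(s_2) + r(s_3)].
Sum ≈ 4.8555.

4.8555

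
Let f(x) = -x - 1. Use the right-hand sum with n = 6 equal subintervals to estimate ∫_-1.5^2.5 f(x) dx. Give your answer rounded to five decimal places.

Δx = (2.5 − (-1.5))/6 = 2/3.
Right endpoints: -5/6, -1/6, 0.5, 7/6, 11/6, 2.5.
f(-5/6) = -1/6, f(-1/6) = -5/6, f(0.5) = -1.5, f(7/6) = -13/6, f(11/6) = -17/6, f(2.5) = -3.5.
Sum = Δx · [f(-5/6) + f(-1/6) + f(0.5) + ...].
Sum ≈ -7.33333.

-7.33333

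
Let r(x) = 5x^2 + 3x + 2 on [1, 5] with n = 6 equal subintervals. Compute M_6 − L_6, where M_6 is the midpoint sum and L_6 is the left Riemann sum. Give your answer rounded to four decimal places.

41.7778

M_6 ≈ 249.925926.
L_6 ≈ 208.148148.
M_6 − L_6 ≈ 41.7778.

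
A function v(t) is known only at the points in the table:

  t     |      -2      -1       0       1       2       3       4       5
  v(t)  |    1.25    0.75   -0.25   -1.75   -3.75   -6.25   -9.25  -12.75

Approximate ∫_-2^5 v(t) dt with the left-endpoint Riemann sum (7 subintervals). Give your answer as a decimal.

Δt = 1.
Sum = 1·[1.25 + 0.75 + (-0.25) + (-1.75) + (-3.75) + (-6.25) + (-9.25)] = -19.25.

-19.25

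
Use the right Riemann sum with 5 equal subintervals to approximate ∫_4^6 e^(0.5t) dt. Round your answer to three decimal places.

28.017

Δt = (6 − 4)/5 = 0.4.
Right endpoints: 4.4, 4.8, 5.2, 5.6, 6.
f(4.4) ≈ 9.025, f(4.8) ≈ 11.023, f(5.2) ≈ 13.464, f(5.6) ≈ 16.445, f(6) ≈ 20.086.
Sum = Δt · [f(4.4) + f(4.8) + f(5.2) + f(5.6) + f(6)].
Sum ≈ 28.017.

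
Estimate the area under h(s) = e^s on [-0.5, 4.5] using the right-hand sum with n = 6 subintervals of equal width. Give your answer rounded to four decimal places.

131.7803

Δs = (4.5 − (-0.5))/6 = 5/6.
Right endpoints: 1/3, 7/6, 2, 17/6, 11/3, 4.5.
h(1/3) ≈ 1.3956, h(7/6) ≈ 3.2113, h(2) ≈ 7.3891, h(17/6) ≈ 17.0020, h(11/3) ≈ 39.1213, h(4.5) ≈ 90.0171.
Sum = Δs · [h(1/3) + h(7/6) + h(2) + ...].
Sum ≈ 131.7803.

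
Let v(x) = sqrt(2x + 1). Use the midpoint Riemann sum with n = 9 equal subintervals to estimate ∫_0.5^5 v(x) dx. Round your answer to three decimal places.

11.222

Δx = (5 − 0.5)/9 = 0.5.
Midpoints: 0.75, 1.25, 1.75, 2.25, 2.75, 3.25, 3.75, 4.25, 4.75.
v(0.75) ≈ 1.581, v(1.25) ≈ 1.871, v(1.75) ≈ 2.121, v(2.25) ≈ 2.345, v(2.75) ≈ 2.550, v(3.25) ≈ 2.739, v(3.75) ≈ 2.915, v(4.25) ≈ 3.082, v(4.75) ≈ 3.240.
Sum = Δx · [v(0.75) + v(1.25) + v(1.75) + ...].
Sum ≈ 11.222.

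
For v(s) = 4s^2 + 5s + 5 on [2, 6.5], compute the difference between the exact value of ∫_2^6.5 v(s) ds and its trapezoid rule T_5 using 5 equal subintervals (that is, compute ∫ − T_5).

-2.43

Exact integral: ∫_2^6.5 v(s) ds = 473.625.
T_5 = 476.055.
Error = 473.625 − 476.055 = -2.43.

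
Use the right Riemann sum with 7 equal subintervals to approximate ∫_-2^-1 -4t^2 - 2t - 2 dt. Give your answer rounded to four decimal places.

Δt = (-1 − (-2))/7 = 1/7.
Right endpoints: -13/7, -12/7, -11/7, -10/7, -9/7, -8/7, -1.
f(-13/7) = -592/49, f(-12/7) = -506/49, f(-11/7) = -428/49, f(-10/7) = -358/49, f(-9/7) = -296/49, f(-8/7) = -242/49, f(-1) = -4.
Sum = Δt · [f(-13/7) + f(-12/7) + f(-11/7) + ...].
Sum ≈ -7.6327.

-7.6327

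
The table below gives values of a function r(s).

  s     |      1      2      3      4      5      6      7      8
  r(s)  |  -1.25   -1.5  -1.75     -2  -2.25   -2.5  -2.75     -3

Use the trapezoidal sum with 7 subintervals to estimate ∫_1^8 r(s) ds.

Δs = 1.
T_7 = (1/2)·[(-1.25) + 2·(-1.5) + 2·(-1.75) + 2·(-2) + 2·(-2.25) + 2·(-2.5) + 2·(-2.75) + (-3)] = -14.875.

-14.875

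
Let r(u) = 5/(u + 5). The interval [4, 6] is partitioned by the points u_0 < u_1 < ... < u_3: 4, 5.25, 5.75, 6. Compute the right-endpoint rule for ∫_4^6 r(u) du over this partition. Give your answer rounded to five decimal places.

0.95595

Subinterval widths: 1.25, 0.5, 0.25.
Right endpoints: 5.25, 5.75, 6.
r(5.25) = 20/41, r(5.75) = 20/43, r(6) = 5/11.
Sum = Σ Δu_i · r(u_i).
Sum ≈ 0.95595.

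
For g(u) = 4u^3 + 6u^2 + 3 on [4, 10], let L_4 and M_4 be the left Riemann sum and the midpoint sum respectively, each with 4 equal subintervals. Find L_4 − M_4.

-2882.25

L_4 = 8650.5.
M_4 = 11532.75.
L_4 − M_4 = -2882.25.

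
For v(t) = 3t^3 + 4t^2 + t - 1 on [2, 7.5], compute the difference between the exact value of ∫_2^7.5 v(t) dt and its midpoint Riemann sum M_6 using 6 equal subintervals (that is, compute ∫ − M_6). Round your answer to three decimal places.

18.005

Exact integral: ∫_2^7.5 v(t) dt ≈ 2933.50521.
M_6 ≈ 2915.50051.
Error ≈ 2933.50521 − 2915.50051 ≈ 18.005.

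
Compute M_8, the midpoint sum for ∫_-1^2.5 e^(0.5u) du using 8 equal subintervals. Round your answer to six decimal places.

Δu = (2.5 − (-1))/8 = 0.4375.
Midpoints: -0.78125, -0.34375, 0.09375, 0.53125, 0.96875, 1.40625, 1.84375, 2.28125.
f(-0.78125) ≈ 0.676634, f(-0.34375) ≈ 0.842084, f(0.09375) ≈ 1.047991, f(0.53125) ≈ 1.304246, f(0.96875) ≈ 1.623160, f(1.40625) ≈ 2.020056, f(1.84375) ≈ 2.514000, f(2.28125) ≈ 3.128723.
Sum = Δu · [f(-0.78125) + f(-0.34375) + f(0.09375) + ...].
Sum ≈ 5.756141.

5.756141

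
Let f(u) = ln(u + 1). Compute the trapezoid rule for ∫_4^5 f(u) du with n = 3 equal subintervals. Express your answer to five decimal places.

1.70306

Δu = (5 − 4)/3 = 1/3.
f(4) ≈ 1.60944, f(13/3) ≈ 1.67398, f(14/3) ≈ 1.73460, f(5) ≈ 1.79176.
T_3 = (Δu/2)·[f(u_0) + 2f(u_1) + 2f(u_2) + f(u_3)].
Sum ≈ 1.70306.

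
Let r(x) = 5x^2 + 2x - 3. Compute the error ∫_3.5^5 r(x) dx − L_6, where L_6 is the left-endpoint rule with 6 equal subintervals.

Exact integral: ∫_3.5^5 r(x) dx = 145.125.
L_6 = 136.859375.
Error = 145.125 − 136.859375 = 8.265625.

8.265625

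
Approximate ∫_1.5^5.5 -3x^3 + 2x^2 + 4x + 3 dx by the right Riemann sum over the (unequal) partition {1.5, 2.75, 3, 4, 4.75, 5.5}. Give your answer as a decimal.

-695.59375

Subinterval widths: 1.25, 0.25, 1, 0.75, 0.75.
Right endpoints: 2.75, 3, 4, 4.75, 5.5.
f(2.75) = -33.265625, f(3) = -48, f(4) = -141, f(4.75) = -254.390625, f(5.5) = -413.625.
Sum = Σ Δx_i · f(x_i).
Sum = -695.59375.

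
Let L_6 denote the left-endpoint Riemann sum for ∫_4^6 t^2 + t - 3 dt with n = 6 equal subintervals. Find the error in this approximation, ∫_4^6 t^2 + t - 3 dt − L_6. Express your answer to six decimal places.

Exact integral: ∫_4^6 f(t) dt ≈ 54.66666667.
L_6 ≈ 51.03703704.
Error ≈ 54.66666667 − 51.03703704 ≈ 3.629630.

3.629630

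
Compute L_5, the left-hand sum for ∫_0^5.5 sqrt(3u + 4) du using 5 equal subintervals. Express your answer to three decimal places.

17.416

Δu = (5.5 − 0)/5 = 1.1.
Left endpoints: 0, 1.1, 2.2, 3.3, 4.4.
f(0) ≈ 2.000, f(1.1) ≈ 2.702, f(2.2) ≈ 3.256, f(3.3) ≈ 3.728, f(4.4) ≈ 4.147.
Sum = Δu · [f(0) + f(1.1) + f(2.2) + f(3.3) + f(4.4)].
Sum ≈ 17.416.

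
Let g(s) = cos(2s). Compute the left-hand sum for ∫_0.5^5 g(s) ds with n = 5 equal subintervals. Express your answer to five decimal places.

0.12596

Δs = (5 − 0.5)/5 = 0.9.
Left endpoints: 0.5, 1.4, 2.3, 3.2, 4.1.
g(0.5) ≈ 0.54030, g(1.4) ≈ -0.94222, g(2.3) ≈ -0.11215, g(3.2) ≈ 0.99318, g(4.1) ≈ -0.33915.
Sum = Δs · [g(0.5) + g(1.4) + g(2.3) + g(3.2) + g(4.1)].
Sum ≈ 0.12596.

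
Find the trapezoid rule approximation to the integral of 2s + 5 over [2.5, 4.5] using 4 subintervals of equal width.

Δs = (4.5 − 2.5)/4 = 0.5.
f(2.5) = 10, f(3) = 11, f(3.5) = 12, f(4) = 13, f(4.5) = 14.
T_4 = (Δs/2)·[f(s_0) + 2f(s_1) + 2f(s_2) + 2f(s_3) + f(s_4)].
Sum = 24.

24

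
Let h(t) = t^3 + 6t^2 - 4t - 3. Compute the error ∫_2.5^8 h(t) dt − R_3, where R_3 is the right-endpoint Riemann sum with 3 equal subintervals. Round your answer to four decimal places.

-819.4809

Exact integral: ∫_2.5^8 h(t) dt = 1874.984375.
R_3 ≈ 2694.465278.
Error ≈ 1874.984375 − 2694.465278 ≈ -819.4809.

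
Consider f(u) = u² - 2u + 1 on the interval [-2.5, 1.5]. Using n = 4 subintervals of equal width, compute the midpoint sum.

14

Δu = (1.5 − (-2.5))/4 = 1.
Midpoints: -2, -1, 0, 1.
f(-2) = 9, f(-1) = 4, f(0) = 1, f(1) = 0.
Sum = Δu · [f(-2) + f(-1) + f(0) + f(1)].
Sum = 14.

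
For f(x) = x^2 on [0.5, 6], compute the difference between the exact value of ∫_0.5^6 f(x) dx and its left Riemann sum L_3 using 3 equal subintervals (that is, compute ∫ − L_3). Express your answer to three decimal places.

Exact integral: ∫_0.5^6 f(x) dx ≈ 71.95833.
L_3 ≈ 42.26852.
Error ≈ 71.95833 − 42.26852 ≈ 29.690.

29.690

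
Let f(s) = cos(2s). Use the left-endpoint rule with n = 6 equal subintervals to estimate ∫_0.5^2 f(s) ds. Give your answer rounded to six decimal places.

Δs = (2 − 0.5)/6 = 0.25.
Left endpoints: 0.5, 0.75, 1, 1.25, 1.5, 1.75.
f(0.5) ≈ 0.540302, f(0.75) ≈ 0.070737, f(1) ≈ -0.416147, f(1.25) ≈ -0.801144, f(1.5) ≈ -0.989992, f(1.75) ≈ -0.936457.
Sum = Δs · [f(0.5) + f(0.75) + f(1) + ...].
Sum ≈ -0.633175.

-0.633175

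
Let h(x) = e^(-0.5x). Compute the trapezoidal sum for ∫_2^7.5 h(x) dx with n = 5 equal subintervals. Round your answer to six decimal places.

Δx = (7.5 − 2)/5 = 1.1.
h(2) ≈ 0.367879, h(3.1) ≈ 0.212248, h(4.2) ≈ 0.122456, h(5.3) ≈ 0.070651, h(6.4) ≈ 0.040762, h(7.5) ≈ 0.023518.
T_5 = (Δx/2)·[h(x_0) + 2h(x_1) + ... + 2h(x_{4}) + h(x_5)].
Sum ≈ 0.705998.

0.705998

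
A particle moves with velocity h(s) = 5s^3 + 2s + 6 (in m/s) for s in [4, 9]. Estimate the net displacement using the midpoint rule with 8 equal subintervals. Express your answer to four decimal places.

Δs = (9 − 4)/8 = 0.625.
Midpoints: 4.3125, 4.9375, 5.5625, 6.1875, 6.8125, 7.4375, 8.0625, 8.6875.
h(4.3125) = 1702449/4096, h(4.9375) = 2530219/4096, h(5.5625) = 3594989/4096, h(6.1875) = 4926759/4096, h(6.8125) = 6555529/4096, h(7.4375) = 8511299/4096, h(8.0625) = 10824069/4096, h(8.6875) = 13523839/4096.
Sum = Δs · [h(4.3125) + h(4.9375) + h(5.5625) + ...].
Sum ≈ 7960.3809.

7960.3809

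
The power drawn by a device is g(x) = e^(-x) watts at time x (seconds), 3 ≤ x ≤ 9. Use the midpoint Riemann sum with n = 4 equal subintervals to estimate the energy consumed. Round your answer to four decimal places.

0.0453

Δx = (9 − 3)/4 = 1.5.
Midpoints: 3.75, 5.25, 6.75, 8.25.
g(3.75) ≈ 0.0235, g(5.25) ≈ 0.0052, g(6.75) ≈ 0.0012, g(8.25) ≈ 0.0003.
Sum = Δx · [g(3.75) + g(5.25) + g(6.75) + g(8.25)].
Sum ≈ 0.0453.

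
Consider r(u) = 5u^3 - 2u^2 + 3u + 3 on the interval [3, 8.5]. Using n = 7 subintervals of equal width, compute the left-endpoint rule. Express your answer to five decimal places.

5081.39668

Δu = (8.5 − 3)/7 = 11/14.
Left endpoints: 3, 53/14, 32/7, 75/14, 43/7, 97/14, 54/7.
r(3) = 129, r(53/14) = 705129/2744, r(32/7) = 155237/343, r(75/14) = 2004207/2744, r(43/7) = 378999/343, r(97/14) = 4365181/2744, r(54/7) = 755463/343.
Sum = Δu · [r(3) + r(53/14) + r(32/7) + ...].
Sum ≈ 5081.39668.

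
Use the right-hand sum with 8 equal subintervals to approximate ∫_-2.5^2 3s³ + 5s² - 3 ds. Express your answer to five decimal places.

Δs = (2 − (-2.5))/8 = 0.5625.
Right endpoints: -1.9375, -1.375, -0.8125, -0.25, 0.3125, 0.875, 1.4375, 2.
f(-1.9375) = -24781/4096, f(-1.375) = -689/512, f(-0.8125) = -5359/4096, f(-0.25) = -2.734375, f(0.3125) = -9913/4096, f(0.875) = 1453/512, f(1.4375) = 66533/4096, f(2) = 41.
Sum = Δs · [f(-1.9375) + f(-1.375) + f(-0.8125) + ...].
Sum ≈ 26.00024.

26.00024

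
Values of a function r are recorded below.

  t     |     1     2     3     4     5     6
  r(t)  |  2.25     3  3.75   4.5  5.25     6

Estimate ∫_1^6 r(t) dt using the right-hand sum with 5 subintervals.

Δt = 1.
Sum = 1·[3 + 3.75 + 4.5 + 5.25 + 6] = 22.5.

22.5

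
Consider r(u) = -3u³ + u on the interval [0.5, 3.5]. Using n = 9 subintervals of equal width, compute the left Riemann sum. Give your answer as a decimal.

Δu = (3.5 − 0.5)/9 = 1/3.
Left endpoints: 0.5, 5/6, 7/6, 1.5, 11/6, 13/6, 2.5, 17/6, 19/6.
r(0.5) = 0.125, r(5/6) = -65/72, r(7/6) = -259/72, r(1.5) = -8.625, r(11/6) = -1199/72, r(13/6) = -2041/72, r(2.5) = -44.375, r(17/6) = -4709/72, r(19/6) = -6631/72.
Sum = Δu · [r(0.5) + r(5/6) + r(7/6) + ...].
Sum = -86.625.

-86.625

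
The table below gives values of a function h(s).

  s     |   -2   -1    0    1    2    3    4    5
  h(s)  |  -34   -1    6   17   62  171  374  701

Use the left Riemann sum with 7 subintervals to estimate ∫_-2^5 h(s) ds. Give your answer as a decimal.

Δs = 1.
Sum = 1·[(-34) + (-1) + 6 + 17 + 62 + 171 + 374] = 595.

595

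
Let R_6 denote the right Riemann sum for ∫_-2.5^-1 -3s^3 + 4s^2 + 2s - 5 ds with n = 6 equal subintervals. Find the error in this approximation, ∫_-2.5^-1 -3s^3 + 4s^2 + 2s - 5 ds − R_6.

7.42578125

Exact integral: ∫_-2.5^-1 f(s) ds = 35.296875.
R_6 = 27.87109375.
Error = 35.296875 − 27.87109375 = 7.42578125.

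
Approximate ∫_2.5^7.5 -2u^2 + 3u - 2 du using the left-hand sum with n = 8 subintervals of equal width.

-179.921875

Δu = (7.5 − 2.5)/8 = 0.625.
Left endpoints: 2.5, 3.125, 3.75, 4.375, 5, 5.625, 6.25, 6.875.
f(2.5) = -7, f(3.125) = -12.15625, f(3.75) = -18.875, f(4.375) = -27.15625, f(5) = -37, f(5.625) = -48.40625, f(6.25) = -61.375, f(6.875) = -75.90625.
Sum = Δu · [f(2.5) + f(3.125) + f(3.75) + ...].
Sum = -179.921875.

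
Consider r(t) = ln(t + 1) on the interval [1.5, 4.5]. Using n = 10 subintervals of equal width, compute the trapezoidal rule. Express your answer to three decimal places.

4.084

Δt = (4.5 − 1.5)/10 = 0.3.
r(1.5) ≈ 0.916, r(1.8) ≈ 1.030, r(2.1) ≈ 1.131, r(2.4) ≈ 1.224, r(2.7) ≈ 1.308, r(3) ≈ 1.386, r(3.3) ≈ 1.459, r(3.6) ≈ 1.526, r(3.9) ≈ 1.589, r(4.2) ≈ 1.649, r(4.5) ≈ 1.705.
T_10 = (Δt/2)·[r(t_0) + 2r(t_1) + ... + 2r(t_{9}) + r(t_10)].
Sum ≈ 4.084.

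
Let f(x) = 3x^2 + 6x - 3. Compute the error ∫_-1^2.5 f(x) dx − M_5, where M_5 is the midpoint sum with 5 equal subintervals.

0.42875

Exact integral: ∫_-1^2.5 f(x) dx = 21.875.
M_5 = 21.44625.
Error = 21.875 − 21.44625 = 0.42875.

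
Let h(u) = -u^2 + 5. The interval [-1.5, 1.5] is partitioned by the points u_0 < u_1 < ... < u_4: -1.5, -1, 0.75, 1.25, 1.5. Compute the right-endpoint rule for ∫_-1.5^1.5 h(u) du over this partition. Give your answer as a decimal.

12.171875

Subinterval widths: 0.5, 1.75, 0.5, 0.25.
Right endpoints: -1, 0.75, 1.25, 1.5.
h(-1) = 4, h(0.75) = 4.4375, h(1.25) = 3.4375, h(1.5) = 2.75.
Sum = Σ Δu_i · h(u_i).
Sum = 12.171875.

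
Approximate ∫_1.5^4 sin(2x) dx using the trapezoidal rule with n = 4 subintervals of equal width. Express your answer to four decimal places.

-0.3658

Δx = (4 − 1.5)/4 = 0.625.
f(1.5) ≈ 0.1411, f(2.125) ≈ -0.8950, f(2.75) ≈ -0.7055, f(3.375) ≈ 0.4500, f(4) ≈ 0.9894.
T_4 = (Δx/2)·[f(x_0) + 2f(x_1) + 2f(x_2) + 2f(x_3) + f(x_4)].
Sum ≈ -0.3658.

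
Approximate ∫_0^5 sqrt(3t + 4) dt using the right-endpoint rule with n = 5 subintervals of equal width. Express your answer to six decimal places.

17.772479

Δt = (5 − 0)/5 = 1.
Right endpoints: 1, 2, 3, 4, 5.
f(1) ≈ 2.645751, f(2) ≈ 3.162278, f(3) ≈ 3.605551, f(4) ≈ 4.000000, f(5) ≈ 4.358899.
Sum = Δt · [f(1) + f(2) + f(3) + f(4) + f(5)].
Sum ≈ 17.772479.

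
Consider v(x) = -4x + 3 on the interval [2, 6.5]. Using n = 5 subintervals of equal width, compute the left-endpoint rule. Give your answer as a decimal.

Δx = (6.5 − 2)/5 = 0.9.
Left endpoints: 2, 2.9, 3.8, 4.7, 5.6.
v(2) = -5, v(2.9) = -8.6, v(3.8) = -12.2, v(4.7) = -15.8, v(5.6) = -19.4.
Sum = Δx · [v(2) + v(2.9) + v(3.8) + v(4.7) + v(5.6)].
Sum = -54.9.

-54.9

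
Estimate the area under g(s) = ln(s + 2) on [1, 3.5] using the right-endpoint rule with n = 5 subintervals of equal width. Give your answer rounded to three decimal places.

3.729

Δs = (3.5 − 1)/5 = 0.5.
Right endpoints: 1.5, 2, 2.5, 3, 3.5.
g(1.5) ≈ 1.253, g(2) ≈ 1.386, g(2.5) ≈ 1.504, g(3) ≈ 1.609, g(3.5) ≈ 1.705.
Sum = Δs · [g(1.5) + g(2) + g(2.5) + g(3) + g(3.5)].
Sum ≈ 3.729.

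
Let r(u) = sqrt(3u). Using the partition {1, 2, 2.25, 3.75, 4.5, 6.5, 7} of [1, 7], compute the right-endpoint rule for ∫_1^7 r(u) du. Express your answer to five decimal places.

22.00889

Subinterval widths: 1, 0.25, 1.5, 0.75, 2, 0.5.
Right endpoints: 2, 2.25, 3.75, 4.5, 6.5, 7.
r(2) ≈ 2.44949, r(2.25) ≈ 2.59808, r(3.75) ≈ 3.35410, r(4.5) ≈ 3.67423, r(6.5) ≈ 4.41588, r(7) ≈ 4.58258.
Sum = Σ Δu_i · r(u_i).
Sum ≈ 22.00889.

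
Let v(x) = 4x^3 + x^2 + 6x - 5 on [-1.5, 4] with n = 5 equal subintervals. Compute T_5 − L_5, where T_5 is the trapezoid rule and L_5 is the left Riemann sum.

173.9375

T_5 = 304.8925.
L_5 = 130.955.
T_5 − L_5 = 173.9375.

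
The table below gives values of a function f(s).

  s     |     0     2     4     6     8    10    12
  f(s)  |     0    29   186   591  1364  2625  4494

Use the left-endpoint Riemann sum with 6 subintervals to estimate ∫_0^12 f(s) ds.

9590

Δs = 2.
Sum = 2·[0 + 29 + 186 + 591 + 1364 + 2625] = 9590.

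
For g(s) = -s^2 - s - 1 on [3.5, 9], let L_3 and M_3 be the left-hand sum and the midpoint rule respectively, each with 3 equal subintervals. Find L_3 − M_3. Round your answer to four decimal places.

L_3 ≈ -203.601852.
M_3 ≈ -267.042824.
L_3 − M_3 ≈ 63.4410.

63.4410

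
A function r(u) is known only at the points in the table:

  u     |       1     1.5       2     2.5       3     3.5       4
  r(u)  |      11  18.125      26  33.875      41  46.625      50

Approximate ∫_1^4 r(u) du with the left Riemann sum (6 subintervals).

88.3125

Δu = 0.5.
Sum = 0.5·[11 + 18.125 + 26 + 33.875 + 41 + 46.625] = 88.3125.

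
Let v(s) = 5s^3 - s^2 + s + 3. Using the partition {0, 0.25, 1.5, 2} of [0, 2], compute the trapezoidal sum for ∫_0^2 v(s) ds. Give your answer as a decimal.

Subinterval widths: 0.25, 1.25, 0.5.
v(0) = 3, v(0.25) = 3.265625, v(1.5) = 19.125, v(2) = 41.
On each subinterval the trapezoid contributes (Δs_i/2)·[v(s_{i-1}) + v(s_i)].
Sum = 29.80859375.

29.80859375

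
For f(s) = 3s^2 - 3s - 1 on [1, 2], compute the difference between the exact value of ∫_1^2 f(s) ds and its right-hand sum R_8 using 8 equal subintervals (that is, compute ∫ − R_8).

Exact integral: ∫_1^2 f(s) ds = 1.5.
R_8 = 1.8828125.
Error = 1.5 − 1.8828125 = -0.3828125.

-0.3828125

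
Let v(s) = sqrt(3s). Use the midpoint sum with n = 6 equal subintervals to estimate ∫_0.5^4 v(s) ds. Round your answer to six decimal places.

Δs = (4 − 0.5)/6 = 7/12.
Midpoints: 19/24, 1.375, 47/24, 61/24, 3.125, 89/24.
v(19/24) ≈ 1.541104, v(1.375) ≈ 2.031010, v(47/24) ≈ 2.423840, v(61/24) ≈ 2.761340, v(3.125) ≈ 3.061862, v(89/24) ≈ 3.335416.
Sum = Δs · [v(19/24) + v(1.375) + v(47/24) + ...].
Sum ≈ 8.840167.

8.840167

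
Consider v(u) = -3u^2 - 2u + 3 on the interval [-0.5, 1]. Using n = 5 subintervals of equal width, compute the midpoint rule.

2.65875

Δu = (1 − (-0.5))/5 = 0.3.
Midpoints: -0.35, -0.05, 0.25, 0.55, 0.85.
v(-0.35) = 3.3325, v(-0.05) = 3.0925, v(0.25) = 2.3125, v(0.55) = 0.9925, v(0.85) = -0.8675.
Sum = Δu · [v(-0.35) + v(-0.05) + v(0.25) + v(0.55) + v(0.85)].
Sum = 2.65875.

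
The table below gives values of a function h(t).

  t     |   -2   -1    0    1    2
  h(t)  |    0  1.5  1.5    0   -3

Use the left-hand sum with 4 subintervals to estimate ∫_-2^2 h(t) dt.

3

Δt = 1.
Sum = 1·[0 + 1.5 + 1.5 + 0] = 3.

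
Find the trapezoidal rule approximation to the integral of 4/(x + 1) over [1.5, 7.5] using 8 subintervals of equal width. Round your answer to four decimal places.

Δx = (7.5 − 1.5)/8 = 0.75.
f(1.5) = 1.6, f(2.25) = 16/13, f(3) = 1, f(3.75) = 16/19, f(4.5) = 8/11, f(5.25) = 0.64, f(6) = 4/7, f(6.75) = 16/31, f(7.5) = 8/17.
T_8 = (Δx/2)·[f(x_0) + 2f(x_1) + ... + 2f(x_{7}) + f(x_8)].
Sum ≈ 4.9222.

4.9222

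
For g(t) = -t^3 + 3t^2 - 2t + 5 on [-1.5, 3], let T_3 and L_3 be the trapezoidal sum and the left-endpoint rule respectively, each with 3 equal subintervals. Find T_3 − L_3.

-14.34375

T_3 = 28.40625.
L_3 = 42.75.
T_3 − L_3 = -14.34375.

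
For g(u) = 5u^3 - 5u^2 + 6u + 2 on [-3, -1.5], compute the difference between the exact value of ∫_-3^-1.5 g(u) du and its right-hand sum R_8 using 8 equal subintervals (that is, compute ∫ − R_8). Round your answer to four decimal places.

-14.7415

Exact integral: ∫_-3^-1.5 g(u) du = -151.546875.
R_8 ≈ -136.805420.
Error ≈ -151.546875 − (-136.805420) ≈ -14.7415.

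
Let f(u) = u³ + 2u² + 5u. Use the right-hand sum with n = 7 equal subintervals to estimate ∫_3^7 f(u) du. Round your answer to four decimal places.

1013.2245

Δu = (7 − 3)/7 = 4/7.
Right endpoints: 25/7, 29/7, 33/7, 37/7, 41/7, 45/7, 7.
f(25/7) = 30500/343, f(29/7) = 43268/343, f(33/7) = 59268/343, f(37/7) = 78884/343, f(41/7) = 102500/343, f(45/7) = 130500/343, f(7) = 476.
Sum = Δu · [f(25/7) + f(29/7) + f(33/7) + ...].
Sum ≈ 1013.2245.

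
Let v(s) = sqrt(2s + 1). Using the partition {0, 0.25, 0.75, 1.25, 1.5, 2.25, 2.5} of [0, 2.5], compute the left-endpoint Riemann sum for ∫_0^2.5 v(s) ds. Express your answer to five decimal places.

Subinterval widths: 0.25, 0.5, 0.5, 0.25, 0.75, 0.25.
Left endpoints: 0, 0.25, 0.75, 1.25, 1.5, 2.25.
v(0) ≈ 1.00000, v(0.25) ≈ 1.22474, v(0.75) ≈ 1.58114, v(1.25) ≈ 1.87083, v(1.5) ≈ 2.00000, v(2.25) ≈ 2.34521.
Sum = Σ Δs_i · v(s_i).
Sum ≈ 4.20695.

4.20695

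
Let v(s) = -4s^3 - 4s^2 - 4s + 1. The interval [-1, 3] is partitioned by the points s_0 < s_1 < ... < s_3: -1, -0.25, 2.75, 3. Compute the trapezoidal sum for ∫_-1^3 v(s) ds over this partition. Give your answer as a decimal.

Subinterval widths: 0.75, 3, 0.25.
v(-1) = 5, v(-0.25) = 1.8125, v(2.75) = -123.4375, v(3) = -155.
On each subinterval the trapezoid contributes (Δs_i/2)·[v(s_{i-1}) + v(s_i)].
Sum = -214.6875.

-214.6875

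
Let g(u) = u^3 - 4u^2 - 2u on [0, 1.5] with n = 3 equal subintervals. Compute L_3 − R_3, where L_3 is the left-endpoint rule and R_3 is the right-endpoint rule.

4.3125

L_3 = -3.4375.
R_3 = -7.75.
L_3 − R_3 = 4.3125.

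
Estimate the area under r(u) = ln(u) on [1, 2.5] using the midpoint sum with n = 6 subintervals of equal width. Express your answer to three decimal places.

0.792

Δu = (2.5 − 1)/6 = 0.25.
Midpoints: 1.125, 1.375, 1.625, 1.875, 2.125, 2.375.
r(1.125) ≈ 0.118, r(1.375) ≈ 0.318, r(1.625) ≈ 0.486, r(1.875) ≈ 0.629, r(2.125) ≈ 0.754, r(2.375) ≈ 0.865.
Sum = Δu · [r(1.125) + r(1.375) + r(1.625) + ...].
Sum ≈ 0.792.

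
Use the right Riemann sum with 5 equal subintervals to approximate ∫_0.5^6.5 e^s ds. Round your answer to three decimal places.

1139.360

Δs = (6.5 − 0.5)/5 = 1.2.
Right endpoints: 1.7, 2.9, 4.1, 5.3, 6.5.
f(1.7) ≈ 5.474, f(2.9) ≈ 18.174, f(4.1) ≈ 60.340, f(5.3) ≈ 200.337, f(6.5) ≈ 665.142.
Sum = Δs · [f(1.7) + f(2.9) + f(4.1) + f(5.3) + f(6.5)].
Sum ≈ 1139.360.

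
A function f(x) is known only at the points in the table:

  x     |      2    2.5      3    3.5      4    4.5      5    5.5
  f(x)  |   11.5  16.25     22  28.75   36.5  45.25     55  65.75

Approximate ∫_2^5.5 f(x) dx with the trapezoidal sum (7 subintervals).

121.1875

Δx = 0.5.
T_7 = (0.5/2)·[11.5 + 2·16.25 + 2·22 + 2·28.75 + 2·36.5 + 2·45.25 + 2·55 + 65.75] = 121.1875.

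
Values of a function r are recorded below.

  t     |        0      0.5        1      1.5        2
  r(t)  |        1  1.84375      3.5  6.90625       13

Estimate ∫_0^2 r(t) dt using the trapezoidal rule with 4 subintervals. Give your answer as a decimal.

Δt = 0.5.
T_4 = (0.5/2)·[1 + 2·1.84375 + 2·3.5 + 2·6.90625 + 13] = 9.625.

9.625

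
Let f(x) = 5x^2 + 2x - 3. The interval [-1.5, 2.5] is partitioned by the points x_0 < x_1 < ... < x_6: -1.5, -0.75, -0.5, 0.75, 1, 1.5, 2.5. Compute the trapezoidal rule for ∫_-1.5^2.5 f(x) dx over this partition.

Subinterval widths: 0.75, 0.25, 1.25, 0.25, 0.5, 1.
f(-1.5) = 5.25, f(-0.75) = -1.6875, f(-0.5) = -2.75, f(0.75) = 1.3125, f(1) = 4, f(1.5) = 11.25, f(2.5) = 33.25.
On each subinterval the trapezoid contributes (Δx_i/2)·[f(x_{i-1}) + f(x_i)].
Sum = 26.609375.

26.609375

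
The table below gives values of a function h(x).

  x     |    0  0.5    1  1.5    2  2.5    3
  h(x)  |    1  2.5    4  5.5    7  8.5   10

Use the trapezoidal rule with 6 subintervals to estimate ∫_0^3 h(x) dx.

Δx = 0.5.
T_6 = (0.5/2)·[1 + 2·2.5 + 2·4 + 2·5.5 + 2·7 + 2·8.5 + 10] = 16.5.

16.5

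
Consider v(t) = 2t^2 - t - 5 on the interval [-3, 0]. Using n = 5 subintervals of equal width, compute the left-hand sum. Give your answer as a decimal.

Δt = (0 − (-3))/5 = 0.6.
Left endpoints: -3, -2.4, -1.8, -1.2, -0.6.
v(-3) = 16, v(-2.4) = 8.92, v(-1.8) = 3.28, v(-1.2) = -0.92, v(-0.6) = -3.68.
Sum = Δt · [v(-3) + v(-2.4) + v(-1.8) + v(-1.2) + v(-0.6)].
Sum = 14.16.

14.16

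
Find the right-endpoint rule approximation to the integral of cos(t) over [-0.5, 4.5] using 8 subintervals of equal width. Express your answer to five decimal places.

Δt = (4.5 − (-0.5))/8 = 0.625.
Right endpoints: 0.125, 0.75, 1.375, 2, 2.625, 3.25, 3.875, 4.5.
f(0.125) ≈ 0.99220, f(0.75) ≈ 0.73169, f(1.375) ≈ 0.19455, f(2) ≈ -0.41615, f(2.625) ≈ -0.86951, f(3.25) ≈ -0.99413, f(3.875) ≈ -0.74290, f(4.5) ≈ -0.21080.
Sum = Δt · [f(0.125) + f(0.75) + f(1.375) + ...].
Sum ≈ -0.82190.

-0.82190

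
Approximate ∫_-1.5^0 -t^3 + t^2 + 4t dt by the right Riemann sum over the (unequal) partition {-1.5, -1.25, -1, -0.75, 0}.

-1.375

Subinterval widths: 0.25, 0.25, 0.25, 0.75.
Right endpoints: -1.25, -1, -0.75, 0.
f(-1.25) = -1.484375, f(-1) = -2, f(-0.75) = -2.015625, f(0) = 0.
Sum = Σ Δt_i · f(t_i).
Sum = -1.375.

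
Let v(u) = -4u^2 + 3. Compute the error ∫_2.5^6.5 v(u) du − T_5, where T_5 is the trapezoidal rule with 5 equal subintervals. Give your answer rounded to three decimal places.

Exact integral: ∫_2.5^6.5 v(u) du ≈ -333.33333.
T_5 = -335.04.
Error ≈ -333.33333 − (-335.04) ≈ 1.707.

1.707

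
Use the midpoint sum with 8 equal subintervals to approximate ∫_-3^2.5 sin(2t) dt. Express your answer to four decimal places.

0.3664

Δt = (2.5 − (-3))/8 = 0.6875.
Midpoints: -2.65625, -1.96875, -1.28125, -0.59375, 0.09375, 0.78125, 1.46875, 2.15625.
f(-2.65625) ≈ 0.8253, f(-1.96875) ≈ 0.7145, f(-1.28125) ≈ -0.5473, f(-0.59375) ≈ -0.9274, f(0.09375) ≈ 0.1864, f(0.78125) ≈ 1.0000, f(1.46875) ≈ 0.2027, f(2.15625) ≈ -0.9211.
Sum = Δt · [f(-2.65625) + f(-1.96875) + f(-1.28125) + ...].
Sum ≈ 0.3664.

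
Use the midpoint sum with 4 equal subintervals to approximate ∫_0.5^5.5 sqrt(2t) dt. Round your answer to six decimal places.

Δt = (5.5 − 0.5)/4 = 1.25.
Midpoints: 1.125, 2.375, 3.625, 4.875.
f(1.125) ≈ 1.500000, f(2.375) ≈ 2.179449, f(3.625) ≈ 2.692582, f(4.875) ≈ 3.122499.
Sum = Δt · [f(1.125) + f(2.375) + f(3.625) + f(4.875)].
Sum ≈ 11.868164.

11.868164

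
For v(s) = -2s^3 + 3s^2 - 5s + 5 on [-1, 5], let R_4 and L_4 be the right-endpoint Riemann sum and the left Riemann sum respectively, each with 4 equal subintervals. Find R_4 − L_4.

-315

R_4 = -393.75.
L_4 = -78.75.
R_4 − L_4 = -315.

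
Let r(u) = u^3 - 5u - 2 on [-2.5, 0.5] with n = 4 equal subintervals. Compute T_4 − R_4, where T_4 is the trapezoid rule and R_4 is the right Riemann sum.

T_4 = -1.59375.
R_4 = -1.3125.
T_4 − R_4 = -0.28125.

-0.28125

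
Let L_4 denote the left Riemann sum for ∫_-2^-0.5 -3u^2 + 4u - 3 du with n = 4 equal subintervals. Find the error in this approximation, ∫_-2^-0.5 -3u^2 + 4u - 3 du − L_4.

3.33984375

Exact integral: ∫_-2^-0.5 f(u) du = -19.875.
L_4 = -23.21484375.
Error = -19.875 − (-23.21484375) = 3.33984375.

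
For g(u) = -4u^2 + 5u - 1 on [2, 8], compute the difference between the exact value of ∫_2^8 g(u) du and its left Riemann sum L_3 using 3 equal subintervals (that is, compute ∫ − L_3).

-194

Exact integral: ∫_2^8 g(u) du = -528.
L_3 = -334.
Error = -528 − (-334) = -194.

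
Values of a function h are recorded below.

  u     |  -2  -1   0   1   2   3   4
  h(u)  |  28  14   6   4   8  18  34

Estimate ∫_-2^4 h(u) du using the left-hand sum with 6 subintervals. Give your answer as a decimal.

Δu = 1.
Sum = 1·[28 + 14 + 6 + 4 + 8 + 18] = 78.

78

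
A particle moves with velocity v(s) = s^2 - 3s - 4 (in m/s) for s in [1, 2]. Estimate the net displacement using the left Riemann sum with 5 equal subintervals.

Δs = (2 − 1)/5 = 0.2.
Left endpoints: 1, 1.2, 1.4, 1.6, 1.8.
v(1) = -6, v(1.2) = -6.16, v(1.4) = -6.24, v(1.6) = -6.24, v(1.8) = -6.16.
Sum = Δs · [v(1) + v(1.2) + v(1.4) + v(1.6) + v(1.8)].
Sum = -6.16.

-6.16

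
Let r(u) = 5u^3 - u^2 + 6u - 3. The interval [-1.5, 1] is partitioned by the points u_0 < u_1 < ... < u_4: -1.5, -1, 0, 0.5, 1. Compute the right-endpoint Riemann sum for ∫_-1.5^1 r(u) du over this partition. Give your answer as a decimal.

Subinterval widths: 0.5, 1, 0.5, 0.5.
Right endpoints: -1, 0, 0.5, 1.
r(-1) = -15, r(0) = -3, r(0.5) = 0.375, r(1) = 7.
Sum = Σ Δu_i · r(u_i).
Sum = -6.8125.

-6.8125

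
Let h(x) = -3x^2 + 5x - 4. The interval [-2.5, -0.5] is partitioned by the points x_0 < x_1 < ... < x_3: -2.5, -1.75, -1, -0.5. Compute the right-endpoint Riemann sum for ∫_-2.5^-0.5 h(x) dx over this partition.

Subinterval widths: 0.75, 0.75, 0.5.
Right endpoints: -1.75, -1, -0.5.
h(-1.75) = -21.9375, h(-1) = -12, h(-0.5) = -7.25.
Sum = Σ Δx_i · h(x_i).
Sum = -29.078125.

-29.078125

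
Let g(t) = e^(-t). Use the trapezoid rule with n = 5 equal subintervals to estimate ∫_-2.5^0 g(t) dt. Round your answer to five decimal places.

11.41450

Δt = (0 − (-2.5))/5 = 0.5.
g(-2.5) ≈ 12.18249, g(-2) ≈ 7.38906, g(-1.5) ≈ 4.48169, g(-1) ≈ 2.71828, g(-0.5) ≈ 1.64872, g(0) ≈ 1.00000.
T_5 = (Δt/2)·[g(t_0) + 2g(t_1) + ... + 2g(t_{4}) + g(t_5)].
Sum ≈ 11.41450.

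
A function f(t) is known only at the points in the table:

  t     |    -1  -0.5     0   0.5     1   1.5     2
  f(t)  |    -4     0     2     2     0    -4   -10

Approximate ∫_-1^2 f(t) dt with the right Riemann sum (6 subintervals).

Δt = 0.5.
Sum = 0.5·[0 + 2 + 2 + 0 + (-4) + (-10)] = -5.

-5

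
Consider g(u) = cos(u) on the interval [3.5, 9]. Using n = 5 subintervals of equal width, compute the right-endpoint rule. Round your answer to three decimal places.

Δu = (9 − 3.5)/5 = 1.1.
Right endpoints: 4.6, 5.7, 6.8, 7.9, 9.
g(4.6) ≈ -0.112, g(5.7) ≈ 0.835, g(6.8) ≈ 0.869, g(7.9) ≈ -0.046, g(9) ≈ -0.911.
Sum = Δu · [g(4.6) + g(5.7) + g(6.8) + g(7.9) + g(9)].
Sum ≈ 0.698.

0.698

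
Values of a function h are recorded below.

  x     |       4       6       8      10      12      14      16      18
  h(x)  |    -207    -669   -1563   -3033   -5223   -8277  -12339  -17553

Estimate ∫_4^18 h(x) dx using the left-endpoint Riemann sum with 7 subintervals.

-62622

Δx = 2.
Sum = 2·[(-207) + (-669) + (-1563) + (-3033) + (-5223) + (-8277) + (-12339)] = -62622.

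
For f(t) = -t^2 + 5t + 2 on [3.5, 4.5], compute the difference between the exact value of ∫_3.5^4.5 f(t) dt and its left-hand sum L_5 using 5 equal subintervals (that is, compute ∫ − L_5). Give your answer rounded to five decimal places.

Exact integral: ∫_3.5^4.5 f(t) dt ≈ 5.9166667.
L_5 = 6.21.
Error ≈ 5.9166667 − 6.21 ≈ -0.29333.

-0.29333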